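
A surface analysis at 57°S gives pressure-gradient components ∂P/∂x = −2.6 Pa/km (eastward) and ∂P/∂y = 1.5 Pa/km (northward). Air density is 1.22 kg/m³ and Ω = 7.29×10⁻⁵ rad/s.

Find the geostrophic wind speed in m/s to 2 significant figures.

Coriolis parameter at 57°S:
f = 2Ω sin φ = 2 × 7.29×10⁻⁵ × sin 57° = 1.22×10⁻⁴ s⁻¹
In the Southern Hemisphere f is negative: f = −1.22×10⁻⁴ s⁻¹.
Component geostrophic relations (x east, y north):
u_g = −(1/(fρ)) ∂P/∂y,  v_g = (1/(fρ)) ∂P/∂x
u_g = −(1.5×10⁻³)/(−1.22×10⁻⁴ × 1.22) = 10.1 m/s;  v_g = (−2.6×10⁻³)/(−1.22×10⁻⁴ × 1.22) = 17.4 m/s
|V_g| = √(u_g² + v_g²) = 20.1 m/s

20 m/s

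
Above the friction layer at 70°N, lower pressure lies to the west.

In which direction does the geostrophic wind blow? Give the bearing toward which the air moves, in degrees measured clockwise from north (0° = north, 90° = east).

000°

The pressure-gradient force points toward the west (bearing 270°).
Geostrophic balance: in the Northern Hemisphere the Coriolis force deflects motion to the right, so the geostrophic wind blows 90° to the right of the pressure-gradient force (low pressure on the left).
Rotating 270° by 90° clockwise gives 000° — the wind blows toward the north.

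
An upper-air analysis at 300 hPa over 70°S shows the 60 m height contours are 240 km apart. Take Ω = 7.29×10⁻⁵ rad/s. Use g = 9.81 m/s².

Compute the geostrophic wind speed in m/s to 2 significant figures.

Coriolis parameter at 70°S:
f = 2Ω sin φ = 2 × 7.29×10⁻⁵ × sin 70° = 1.37×10⁻⁴ s⁻¹
Height gradient: |∂Z/∂n| = 60 m / 240000 m = 2.50×10⁻⁴
On a pressure surface, geostrophic balance gives V_g = (g/f)|∂Z/∂n|:
V_g = 9.81 × 2.50×10⁻⁴ / 1.37×10⁻⁴ = 17.9 m/s

18 m/s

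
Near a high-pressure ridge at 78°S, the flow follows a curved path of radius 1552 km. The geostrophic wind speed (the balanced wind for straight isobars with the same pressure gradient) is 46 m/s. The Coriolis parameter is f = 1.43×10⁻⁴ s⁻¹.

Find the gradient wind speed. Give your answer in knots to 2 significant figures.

Around a high, pressure-gradient force acts outward with centrifugal, so Coriolis balances both:
fV = (1/ρ)|∂P/∂n| + V²/R  →  V² − fR·V + fR·V_g = 0
With fR = 1.43×10⁻⁴ × 1552×10³ m = 222 m/s:
V = [fR − √((fR)² − 4 fR V_g)]/2 = [222 − √(222² − 4×222×46)]/2 = 65.1 m/s
Supergeostrophic (V > V_g = 46 m/s), as expected around a high.
Converting: 65.1 m/s × 1.944 = 130 knots

130 knots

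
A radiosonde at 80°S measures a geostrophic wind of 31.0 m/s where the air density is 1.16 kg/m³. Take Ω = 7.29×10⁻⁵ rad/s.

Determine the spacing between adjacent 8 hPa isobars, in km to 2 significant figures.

Coriolis parameter at 80°S:
f = 2Ω sin φ = 2 × 7.29×10⁻⁵ × sin 80° = 1.44×10⁻⁴ s⁻¹
Geostrophic balance rearranged: |∂P/∂n| = f ρ V_g
|∂P/∂n| = 1.44×10⁻⁴ × 1.16 × 31.0 = 5.16×10⁻³ Pa/m
Isobar spacing: Δn = ΔP/|∂P/∂n| = 800 Pa / 5.16×10⁻³ Pa/m = 154939 m ≈ 150 km

150 km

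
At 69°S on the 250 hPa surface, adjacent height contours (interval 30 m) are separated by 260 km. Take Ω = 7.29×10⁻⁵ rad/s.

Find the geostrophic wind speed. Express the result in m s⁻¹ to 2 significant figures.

Coriolis parameter at 69°S:
f = 2Ω sin φ = 2 × 7.29×10⁻⁵ × sin 69° = 1.36×10⁻⁴ s⁻¹
Height gradient: |∂Z/∂n| = 30 m / 260000 m = 1.15×10⁻⁴
On a pressure surface, geostrophic balance gives V_g = (g/f)|∂Z/∂n|:
V_g = 9.81 × 1.15×10⁻⁴ / 1.36×10⁻⁴ = 8.32 m/s

8.3 m s⁻¹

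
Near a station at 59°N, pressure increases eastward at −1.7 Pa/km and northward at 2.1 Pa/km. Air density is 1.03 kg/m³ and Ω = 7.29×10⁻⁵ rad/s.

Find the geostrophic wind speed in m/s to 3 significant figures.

Coriolis parameter at 59°N:
f = 2Ω sin φ = 2 × 7.29×10⁻⁵ × sin 59° = 1.25×10⁻⁴ s⁻¹
Component geostrophic relations (x east, y north):
u_g = −(1/(fρ)) ∂P/∂y,  v_g = (1/(fρ)) ∂P/∂x
u_g = −(2.1×10⁻³)/(1.25×10⁻⁴ × 1.03) = −16.3 m/s;  v_g = (−1.7×10⁻³)/(1.25×10⁻⁴ × 1.03) = −13.2 m/s
|V_g| = √(u_g² + v_g²) = 21.0 m/s

21.0 m/s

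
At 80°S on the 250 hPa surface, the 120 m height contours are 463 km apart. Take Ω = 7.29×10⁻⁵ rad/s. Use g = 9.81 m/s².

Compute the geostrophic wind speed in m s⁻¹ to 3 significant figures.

17.7 m s⁻¹

Coriolis parameter at 80°S:
f = 2Ω sin φ = 2 × 7.29×10⁻⁵ × sin 80° = 1.44×10⁻⁴ s⁻¹
Height gradient: |∂Z/∂n| = 120 m / 463000 m = 2.59×10⁻⁴
On a pressure surface, geostrophic balance gives V_g = (g/f)|∂Z/∂n|:
V_g = 9.81 × 2.59×10⁻⁴ / 1.44×10⁻⁴ = 17.7 m/s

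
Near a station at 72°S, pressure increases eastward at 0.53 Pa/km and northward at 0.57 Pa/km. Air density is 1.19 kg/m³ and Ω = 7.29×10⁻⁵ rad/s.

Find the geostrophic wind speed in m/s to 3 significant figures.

Coriolis parameter at 72°S:
f = 2Ω sin φ = 2 × 7.29×10⁻⁵ × sin 72° = 1.39×10⁻⁴ s⁻¹
In the Southern Hemisphere f is negative: f = −1.39×10⁻⁴ s⁻¹.
Component geostrophic relations (x east, y north):
u_g = −(1/(fρ)) ∂P/∂y,  v_g = (1/(fρ)) ∂P/∂x
u_g = −(0.57×10⁻³)/(−1.39×10⁻⁴ × 1.19) = 3.45 m/s;  v_g = (0.53×10⁻³)/(−1.39×10⁻⁴ × 1.19) = −3.21 m/s
|V_g| = √(u_g² + v_g²) = 4.72 m/s

4.72 m/s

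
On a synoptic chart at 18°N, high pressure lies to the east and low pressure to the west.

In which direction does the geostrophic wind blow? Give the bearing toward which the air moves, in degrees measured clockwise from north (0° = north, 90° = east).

The pressure-gradient force points toward the west (bearing 270°).
Geostrophic balance: in the Northern Hemisphere the Coriolis force deflects motion to the right, so the geostrophic wind blows 90° to the right of the pressure-gradient force (low pressure on the left).
Rotating 270° by 90° clockwise gives 000° — the wind blows toward the north.

000°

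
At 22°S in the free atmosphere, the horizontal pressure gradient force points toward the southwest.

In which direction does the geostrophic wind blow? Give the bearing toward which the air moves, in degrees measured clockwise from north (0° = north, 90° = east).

The pressure-gradient force points toward the southwest (bearing 225°).
Geostrophic balance: in the Southern Hemisphere the Coriolis force deflects motion to the left, so the geostrophic wind blows 90° to the left of the pressure-gradient force (low pressure on the right).
Rotating 225° by 90° counterclockwise gives 135° — the wind blows toward the southeast.

135°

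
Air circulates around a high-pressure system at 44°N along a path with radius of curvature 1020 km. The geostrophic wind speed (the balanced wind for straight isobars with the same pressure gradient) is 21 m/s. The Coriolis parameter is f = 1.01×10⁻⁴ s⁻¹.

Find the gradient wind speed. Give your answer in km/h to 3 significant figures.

106 km/h

Around a high, pressure-gradient force acts outward with centrifugal, so Coriolis balances both:
fV = (1/ρ)|∂P/∂n| + V²/R  →  V² − fR·V + fR·V_g = 0
With fR = 1.01×10⁻⁴ × 1020×10³ m = 103 m/s:
V = [fR − √((fR)² − 4 fR V_g)]/2 = [103 − √(103² − 4×103×21)]/2 = 29.4 m/s
Supergeostrophic (V > V_g = 21 m/s), as expected around a high.
Converting: 29.4 m/s × 3.6 = 106 km/h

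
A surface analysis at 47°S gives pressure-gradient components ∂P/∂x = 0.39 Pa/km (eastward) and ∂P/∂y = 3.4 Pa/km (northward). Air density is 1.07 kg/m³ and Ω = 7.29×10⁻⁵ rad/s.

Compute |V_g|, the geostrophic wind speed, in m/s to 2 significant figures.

Coriolis parameter at 47°S:
f = 2Ω sin φ = 2 × 7.29×10⁻⁵ × sin 47° = 1.07×10⁻⁴ s⁻¹
In the Southern Hemisphere f is negative: f = −1.07×10⁻⁴ s⁻¹.
Component geostrophic relations (x east, y north):
u_g = −(1/(fρ)) ∂P/∂y,  v_g = (1/(fρ)) ∂P/∂x
u_g = −(3.4×10⁻³)/(−1.07×10⁻⁴ × 1.07) = 29.8 m/s;  v_g = (0.39×10⁻³)/(−1.07×10⁻⁴ × 1.07) = −3.42 m/s
|V_g| = √(u_g² + v_g²) = 30.0 m/s

30 m/s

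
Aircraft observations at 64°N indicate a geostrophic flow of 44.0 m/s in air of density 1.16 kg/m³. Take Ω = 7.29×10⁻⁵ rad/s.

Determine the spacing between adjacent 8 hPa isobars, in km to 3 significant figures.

120 km

Coriolis parameter at 64°N:
f = 2Ω sin φ = 2 × 7.29×10⁻⁵ × sin 64° = 1.31×10⁻⁴ s⁻¹
Geostrophic balance rearranged: |∂P/∂n| = f ρ V_g
|∂P/∂n| = 1.31×10⁻⁴ × 1.16 × 44.0 = 6.69×10⁻³ Pa/m
Isobar spacing: Δn = ΔP/|∂P/∂n| = 800 Pa / 6.69×10⁻³ Pa/m = 119608 m ≈ 120 km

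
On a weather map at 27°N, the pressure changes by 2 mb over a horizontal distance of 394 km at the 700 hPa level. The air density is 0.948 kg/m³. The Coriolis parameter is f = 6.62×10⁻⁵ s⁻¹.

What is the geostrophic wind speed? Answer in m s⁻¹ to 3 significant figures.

8.09 m s⁻¹

Pressure gradient: |∂P/∂n| = 200 Pa / 394000 m = 5.08×10⁻⁴ Pa/m
Geostrophic balance (pressure-gradient force = Coriolis force):
V_g = (1/(fρ)) |∂P/∂n| = 5.08×10⁻⁴ / (6.62×10⁻⁵ × 0.948) = 8.09 m/s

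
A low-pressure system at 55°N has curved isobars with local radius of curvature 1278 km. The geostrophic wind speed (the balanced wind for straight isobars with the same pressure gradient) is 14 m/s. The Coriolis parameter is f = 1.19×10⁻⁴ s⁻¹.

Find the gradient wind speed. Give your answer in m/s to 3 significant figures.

Around a low, centrifugal force acts outward with Coriolis, so pressure-gradient force balances both:
(1/ρ)|∂P/∂n| = fV + V²/R  →  V² + fR·V − fR·V_g = 0
With fR = 1.19×10⁻⁴ × 1278×10³ m = 152 m/s:
V = [−fR + √((fR)² + 4 fR V_g)]/2 = [−152 + √(152² + 4×152×14)]/2 = 12.9 m/s
Subgeostrophic (V < V_g = 14 m/s), as expected around a low.

12.9 m/s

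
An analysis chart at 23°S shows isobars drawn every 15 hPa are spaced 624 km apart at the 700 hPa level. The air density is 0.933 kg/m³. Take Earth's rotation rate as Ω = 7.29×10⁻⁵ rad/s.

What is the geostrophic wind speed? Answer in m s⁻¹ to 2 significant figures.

Coriolis parameter at 23°S:
f = 2Ω sin φ = 2 × 7.29×10⁻⁵ × sin 23° = 5.70×10⁻⁵ s⁻¹
Pressure gradient: |∂P/∂n| = 1500 Pa / 624000 m = 2.40×10⁻³ Pa/m
Geostrophic balance (pressure-gradient force = Coriolis force):
V_g = (1/(fρ)) |∂P/∂n| = 2.40×10⁻³ / (5.70×10⁻⁵ × 0.933) = 45.2 m/s

45 m s⁻¹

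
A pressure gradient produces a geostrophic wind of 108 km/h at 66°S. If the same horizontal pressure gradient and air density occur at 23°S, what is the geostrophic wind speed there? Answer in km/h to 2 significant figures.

250 km/h

With the same pressure gradient and density, V_g ∝ 1/f ∝ 1/sin φ.
V₂ = V₁ · sin φ₁ / sin φ₂ = 108 × sin 66° / sin 23°
V₂ = 108 × 0.9135/0.3907 = 250 km/h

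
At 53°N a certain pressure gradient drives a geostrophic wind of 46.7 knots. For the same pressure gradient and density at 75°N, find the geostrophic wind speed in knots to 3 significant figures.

38.6 knots

With the same pressure gradient and density, V_g ∝ 1/f ∝ 1/sin φ.
V₂ = V₁ · sin φ₁ / sin φ₂ = 46.7 × sin 53° / sin 75°
V₂ = 46.7 × 0.7986/0.9659 = 38.6 knots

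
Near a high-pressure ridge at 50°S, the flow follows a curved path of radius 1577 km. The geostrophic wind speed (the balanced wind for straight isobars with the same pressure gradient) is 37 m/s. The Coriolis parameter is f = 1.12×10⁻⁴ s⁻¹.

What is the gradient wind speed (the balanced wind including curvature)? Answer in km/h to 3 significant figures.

190 km/h

Around a high, pressure-gradient force acts outward with centrifugal, so Coriolis balances both:
fV = (1/ρ)|∂P/∂n| + V²/R  →  V² − fR·V + fR·V_g = 0
With fR = 1.12×10⁻⁴ × 1577×10³ m = 177 m/s:
V = [fR − √((fR)² − 4 fR V_g)]/2 = [177 − √(177² − 4×177×37)]/2 = 52.8 m/s
Supergeostrophic (V > V_g = 37 m/s), as expected around a high.
Converting: 52.8 m/s × 3.6 = 190 km/h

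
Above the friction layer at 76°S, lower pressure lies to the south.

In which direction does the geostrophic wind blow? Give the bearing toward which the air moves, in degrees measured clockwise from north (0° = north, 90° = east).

090°

The pressure-gradient force points toward the south (bearing 180°).
Geostrophic balance: in the Southern Hemisphere the Coriolis force deflects motion to the left, so the geostrophic wind blows 90° to the left of the pressure-gradient force (low pressure on the right).
Rotating 180° by 90° counterclockwise gives 090° — the wind blows toward the east.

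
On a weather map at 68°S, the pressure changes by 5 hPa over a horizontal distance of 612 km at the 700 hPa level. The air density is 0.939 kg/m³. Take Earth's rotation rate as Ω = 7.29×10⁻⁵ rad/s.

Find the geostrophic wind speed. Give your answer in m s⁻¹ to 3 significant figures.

6.44 m s⁻¹

Coriolis parameter at 68°S:
f = 2Ω sin φ = 2 × 7.29×10⁻⁵ × sin 68° = 1.35×10⁻⁴ s⁻¹
Pressure gradient: |∂P/∂n| = 500 Pa / 612000 m = 8.17×10⁻⁴ Pa/m
Geostrophic balance (pressure-gradient force = Coriolis force):
V_g = (1/(fρ)) |∂P/∂n| = 8.17×10⁻⁴ / (1.35×10⁻⁴ × 0.939) = 6.44 m/s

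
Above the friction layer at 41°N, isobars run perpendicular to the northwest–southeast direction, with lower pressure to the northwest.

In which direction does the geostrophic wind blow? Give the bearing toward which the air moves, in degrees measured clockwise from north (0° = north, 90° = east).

045°

The pressure-gradient force points toward the northwest (bearing 315°).
Geostrophic balance: in the Northern Hemisphere the Coriolis force deflects motion to the right, so the geostrophic wind blows 90° to the right of the pressure-gradient force (low pressure on the left).
Rotating 315° by 90° clockwise gives 045° — the wind blows toward the northeast.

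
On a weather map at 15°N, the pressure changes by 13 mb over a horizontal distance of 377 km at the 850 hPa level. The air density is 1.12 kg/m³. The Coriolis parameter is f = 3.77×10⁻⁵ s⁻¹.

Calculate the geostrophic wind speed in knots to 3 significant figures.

159 knots

Pressure gradient: |∂P/∂n| = 1300 Pa / 377000 m = 3.45×10⁻³ Pa/m
Geostrophic balance (pressure-gradient force = Coriolis force):
V_g = (1/(fρ)) |∂P/∂n| = 3.45×10⁻³ / (3.77×10⁻⁵ × 1.12) = 81.7 m/s
Converting: 81.7 m/s × 1.944 = 159 knots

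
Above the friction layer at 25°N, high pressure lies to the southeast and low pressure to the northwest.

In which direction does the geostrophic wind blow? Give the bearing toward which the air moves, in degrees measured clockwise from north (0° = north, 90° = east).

045°

The pressure-gradient force points toward the northwest (bearing 315°).
Geostrophic balance: in the Northern Hemisphere the Coriolis force deflects motion to the right, so the geostrophic wind blows 90° to the right of the pressure-gradient force (low pressure on the left).
Rotating 315° by 90° clockwise gives 045° — the wind blows toward the northeast.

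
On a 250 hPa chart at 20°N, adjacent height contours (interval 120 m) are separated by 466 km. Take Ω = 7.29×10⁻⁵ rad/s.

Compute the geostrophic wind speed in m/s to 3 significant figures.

50.7 m/s

Coriolis parameter at 20°N:
f = 2Ω sin φ = 2 × 7.29×10⁻⁵ × sin 20° = 4.99×10⁻⁵ s⁻¹
Height gradient: |∂Z/∂n| = 120 m / 466000 m = 2.58×10⁻⁴
On a pressure surface, geostrophic balance gives V_g = (g/f)|∂Z/∂n|:
V_g = 9.81 × 2.58×10⁻⁴ / 4.99×10⁻⁵ = 50.7 m/s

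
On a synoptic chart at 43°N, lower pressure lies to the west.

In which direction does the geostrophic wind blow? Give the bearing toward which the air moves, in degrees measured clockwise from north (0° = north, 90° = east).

000°

The pressure-gradient force points toward the west (bearing 270°).
Geostrophic balance: in the Northern Hemisphere the Coriolis force deflects motion to the right, so the geostrophic wind blows 90° to the right of the pressure-gradient force (low pressure on the left).
Rotating 270° by 90° clockwise gives 000° — the wind blows toward the north.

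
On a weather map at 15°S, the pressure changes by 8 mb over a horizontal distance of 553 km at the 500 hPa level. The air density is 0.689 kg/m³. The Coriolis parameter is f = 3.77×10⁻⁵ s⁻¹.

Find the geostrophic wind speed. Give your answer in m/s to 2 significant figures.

Pressure gradient: |∂P/∂n| = 800 Pa / 553000 m = 1.45×10⁻³ Pa/m
Geostrophic balance (pressure-gradient force = Coriolis force):
V_g = (1/(fρ)) |∂P/∂n| = 1.45×10⁻³ / (3.77×10⁻⁵ × 0.689) = 55.7 m/s

56 m/s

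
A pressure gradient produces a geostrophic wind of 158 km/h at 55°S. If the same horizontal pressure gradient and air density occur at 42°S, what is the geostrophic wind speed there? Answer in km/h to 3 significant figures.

193 km/h

With the same pressure gradient and density, V_g ∝ 1/f ∝ 1/sin φ.
V₂ = V₁ · sin φ₁ / sin φ₂ = 158 × sin 55° / sin 42°
V₂ = 158 × 0.8192/0.6691 = 193 km/h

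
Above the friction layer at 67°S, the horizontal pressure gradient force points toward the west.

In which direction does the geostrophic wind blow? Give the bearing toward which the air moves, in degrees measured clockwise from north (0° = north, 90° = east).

The pressure-gradient force points toward the west (bearing 270°).
Geostrophic balance: in the Southern Hemisphere the Coriolis force deflects motion to the left, so the geostrophic wind blows 90° to the left of the pressure-gradient force (low pressure on the right).
Rotating 270° by 90° counterclockwise gives 180° — the wind blows toward the south.

180°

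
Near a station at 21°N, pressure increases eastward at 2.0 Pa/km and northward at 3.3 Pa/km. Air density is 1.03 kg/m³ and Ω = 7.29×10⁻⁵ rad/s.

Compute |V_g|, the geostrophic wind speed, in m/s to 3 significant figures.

71.7 m/s

Coriolis parameter at 21°N:
f = 2Ω sin φ = 2 × 7.29×10⁻⁵ × sin 21° = 5.23×10⁻⁵ s⁻¹
Component geostrophic relations (x east, y north):
u_g = −(1/(fρ)) ∂P/∂y,  v_g = (1/(fρ)) ∂P/∂x
u_g = −(3.3×10⁻³)/(5.23×10⁻⁵ × 1.03) = −61.3 m/s;  v_g = (2.0×10⁻³)/(5.23×10⁻⁵ × 1.03) = 37.2 m/s
|V_g| = √(u_g² + v_g²) = 71.7 m/s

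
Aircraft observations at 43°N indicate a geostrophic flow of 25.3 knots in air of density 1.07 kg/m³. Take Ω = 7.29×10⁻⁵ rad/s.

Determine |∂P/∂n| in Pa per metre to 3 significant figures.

Coriolis parameter at 43°N:
f = 2Ω sin φ = 2 × 7.29×10⁻⁵ × sin 43° = 9.94×10⁻⁵ s⁻¹
Wind speed in SI: 25.3 knots = 13.0 m/s
Geostrophic balance rearranged: |∂P/∂n| = f ρ V_g
|∂P/∂n| = 9.94×10⁻⁵ × 1.07 × 13.0 = 1.38×10⁻³ Pa/m

1.38×10⁻³ Pa/m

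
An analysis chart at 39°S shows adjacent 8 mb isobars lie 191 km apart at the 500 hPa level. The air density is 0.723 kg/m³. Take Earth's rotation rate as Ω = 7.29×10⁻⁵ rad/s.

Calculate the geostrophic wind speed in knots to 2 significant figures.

Coriolis parameter at 39°S:
f = 2Ω sin φ = 2 × 7.29×10⁻⁵ × sin 39° = 9.18×10⁻⁵ s⁻¹
Pressure gradient: |∂P/∂n| = 800 Pa / 191000 m = 4.19×10⁻³ Pa/m
Geostrophic balance (pressure-gradient force = Coriolis force):
V_g = (1/(fρ)) |∂P/∂n| = 4.19×10⁻³ / (9.18×10⁻⁵ × 0.723) = 63.1 m/s
Converting: 63.1 m/s × 1.944 = 120 knots

120 knots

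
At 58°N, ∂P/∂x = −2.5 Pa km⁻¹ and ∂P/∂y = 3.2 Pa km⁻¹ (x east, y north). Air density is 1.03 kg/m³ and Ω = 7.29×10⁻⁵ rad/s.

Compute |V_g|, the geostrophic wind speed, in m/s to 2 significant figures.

32 m/s

Coriolis parameter at 58°N:
f = 2Ω sin φ = 2 × 7.29×10⁻⁵ × sin 58° = 1.24×10⁻⁴ s⁻¹
Component geostrophic relations (x east, y north):
u_g = −(1/(fρ)) ∂P/∂y,  v_g = (1/(fρ)) ∂P/∂x
u_g = −(3.2×10⁻³)/(1.24×10⁻⁴ × 1.03) = −25.1 m/s;  v_g = (−2.5×10⁻³)/(1.24×10⁻⁴ × 1.03) = −19.6 m/s
|V_g| = √(u_g² + v_g²) = 31.9 m/s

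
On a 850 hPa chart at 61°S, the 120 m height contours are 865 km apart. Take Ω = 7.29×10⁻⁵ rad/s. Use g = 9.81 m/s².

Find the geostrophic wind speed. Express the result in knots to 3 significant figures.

Coriolis parameter at 61°S:
f = 2Ω sin φ = 2 × 7.29×10⁻⁵ × sin 61° = 1.28×10⁻⁴ s⁻¹
Height gradient: |∂Z/∂n| = 120 m / 865000 m = 1.39×10⁻⁴
On a pressure surface, geostrophic balance gives V_g = (g/f)|∂Z/∂n|:
V_g = 9.81 × 1.39×10⁻⁴ / 1.28×10⁻⁴ = 10.7 m/s
Converting: 10.7 m/s × 1.944 = 20.7 knots

20.7 knots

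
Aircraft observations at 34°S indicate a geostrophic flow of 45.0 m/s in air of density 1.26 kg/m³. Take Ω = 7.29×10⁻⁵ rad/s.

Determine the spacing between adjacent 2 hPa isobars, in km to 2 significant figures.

Coriolis parameter at 34°S:
f = 2Ω sin φ = 2 × 7.29×10⁻⁵ × sin 34° = 8.15×10⁻⁵ s⁻¹
Geostrophic balance rearranged: |∂P/∂n| = f ρ V_g
|∂P/∂n| = 8.15×10⁻⁵ × 1.26 × 45.0 = 4.62×10⁻³ Pa/m
Isobar spacing: Δn = ΔP/|∂P/∂n| = 200 Pa / 4.62×10⁻³ Pa/m = 43264 m ≈ 43 km

43 km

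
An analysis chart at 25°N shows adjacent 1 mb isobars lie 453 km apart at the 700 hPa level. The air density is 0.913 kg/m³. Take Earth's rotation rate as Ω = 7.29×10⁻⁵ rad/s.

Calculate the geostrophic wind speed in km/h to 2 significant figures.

Coriolis parameter at 25°N:
f = 2Ω sin φ = 2 × 7.29×10⁻⁵ × sin 25° = 6.16×10⁻⁵ s⁻¹
Pressure gradient: |∂P/∂n| = 100 Pa / 453000 m = 2.21×10⁻⁴ Pa/m
Geostrophic balance (pressure-gradient force = Coriolis force):
V_g = (1/(fρ)) |∂P/∂n| = 2.21×10⁻⁴ / (6.16×10⁻⁵ × 0.913) = 3.92 m/s
Converting: 3.92 m/s × 3.6 = 14 km/h

14 km/h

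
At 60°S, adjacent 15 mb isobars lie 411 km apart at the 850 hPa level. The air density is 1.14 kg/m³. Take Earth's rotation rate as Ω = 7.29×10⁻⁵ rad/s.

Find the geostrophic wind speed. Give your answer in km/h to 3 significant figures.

Coriolis parameter at 60°S:
f = 2Ω sin φ = 2 × 7.29×10⁻⁵ × sin 60° = 1.26×10⁻⁴ s⁻¹
Pressure gradient: |∂P/∂n| = 1500 Pa / 411000 m = 3.65×10⁻³ Pa/m
Geostrophic balance (pressure-gradient force = Coriolis force):
V_g = (1/(fρ)) |∂P/∂n| = 3.65×10⁻³ / (1.26×10⁻⁴ × 1.14) = 25.4 m/s
Converting: 25.4 m/s × 3.6 = 91.3 km/h

91.3 km/h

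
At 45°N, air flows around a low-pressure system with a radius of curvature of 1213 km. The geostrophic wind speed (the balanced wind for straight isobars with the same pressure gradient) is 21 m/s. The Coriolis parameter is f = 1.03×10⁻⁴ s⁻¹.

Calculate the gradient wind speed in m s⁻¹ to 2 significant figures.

18 m s⁻¹

Around a low, centrifugal force acts outward with Coriolis, so pressure-gradient force balances both:
(1/ρ)|∂P/∂n| = fV + V²/R  →  V² + fR·V − fR·V_g = 0
With fR = 1.03×10⁻⁴ × 1213×10³ m = 125 m/s:
V = [−fR + √((fR)² + 4 fR V_g)]/2 = [−125 + √(125² + 4×125×21)]/2 = 18.3 m/s
Subgeostrophic (V < V_g = 21 m/s), as expected around a low.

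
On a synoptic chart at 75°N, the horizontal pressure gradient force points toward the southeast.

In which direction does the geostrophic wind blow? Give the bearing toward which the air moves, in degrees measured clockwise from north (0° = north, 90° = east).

225°

The pressure-gradient force points toward the southeast (bearing 135°).
Geostrophic balance: in the Northern Hemisphere the Coriolis force deflects motion to the right, so the geostrophic wind blows 90° to the right of the pressure-gradient force (low pressure on the left).
Rotating 135° by 90° clockwise gives 225° — the wind blows toward the southwest.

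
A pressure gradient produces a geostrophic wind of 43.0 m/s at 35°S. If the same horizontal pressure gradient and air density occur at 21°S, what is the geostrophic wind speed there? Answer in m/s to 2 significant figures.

69 m/s

With the same pressure gradient and density, V_g ∝ 1/f ∝ 1/sin φ.
V₂ = V₁ · sin φ₁ / sin φ₂ = 43.0 × sin 35° / sin 21°
V₂ = 43.0 × 0.5736/0.3584 = 69 m/s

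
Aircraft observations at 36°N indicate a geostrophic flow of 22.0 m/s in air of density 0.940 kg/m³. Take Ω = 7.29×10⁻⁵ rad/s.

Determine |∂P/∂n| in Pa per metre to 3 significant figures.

1.77×10⁻³ Pa/m

Coriolis parameter at 36°N:
f = 2Ω sin φ = 2 × 7.29×10⁻⁵ × sin 36° = 8.57×10⁻⁵ s⁻¹
Geostrophic balance rearranged: |∂P/∂n| = f ρ V_g
|∂P/∂n| = 8.57×10⁻⁵ × 0.940 × 22.0 = 1.77×10⁻³ Pa/m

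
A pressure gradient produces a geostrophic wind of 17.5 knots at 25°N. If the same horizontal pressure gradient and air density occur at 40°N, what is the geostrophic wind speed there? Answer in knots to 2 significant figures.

12 knots

With the same pressure gradient and density, V_g ∝ 1/f ∝ 1/sin φ.
V₂ = V₁ · sin φ₁ / sin φ₂ = 17.5 × sin 25° / sin 40°
V₂ = 17.5 × 0.4226/0.6428 = 12 knots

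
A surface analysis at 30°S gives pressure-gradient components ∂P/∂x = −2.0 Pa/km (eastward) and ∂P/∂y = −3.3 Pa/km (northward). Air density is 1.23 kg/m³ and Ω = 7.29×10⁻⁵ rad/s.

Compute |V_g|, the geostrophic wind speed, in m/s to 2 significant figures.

43 m/s

Coriolis parameter at 30°S:
f = 2Ω sin φ = 2 × 7.29×10⁻⁵ × sin 30° = 7.29×10⁻⁵ s⁻¹
In the Southern Hemisphere f is negative: f = −7.29×10⁻⁵ s⁻¹.
Component geostrophic relations (x east, y north):
u_g = −(1/(fρ)) ∂P/∂y,  v_g = (1/(fρ)) ∂P/∂x
u_g = −(−3.3×10⁻³)/(−7.29×10⁻⁵ × 1.23) = −36.8 m/s;  v_g = (−2.0×10⁻³)/(−7.29×10⁻⁵ × 1.23) = 22.3 m/s
|V_g| = √(u_g² + v_g²) = 43.0 m/s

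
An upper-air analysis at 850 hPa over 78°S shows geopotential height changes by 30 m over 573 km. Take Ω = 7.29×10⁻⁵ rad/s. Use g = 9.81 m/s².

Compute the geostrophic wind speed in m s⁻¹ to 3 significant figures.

3.60 m s⁻¹

Coriolis parameter at 78°S:
f = 2Ω sin φ = 2 × 7.29×10⁻⁵ × sin 78° = 1.43×10⁻⁴ s⁻¹
Height gradient: |∂Z/∂n| = 30 m / 573000 m = 5.24×10⁻⁵
On a pressure surface, geostrophic balance gives V_g = (g/f)|∂Z/∂n|:
V_g = 9.81 × 5.24×10⁻⁵ / 1.43×10⁻⁴ = 3.60 m/s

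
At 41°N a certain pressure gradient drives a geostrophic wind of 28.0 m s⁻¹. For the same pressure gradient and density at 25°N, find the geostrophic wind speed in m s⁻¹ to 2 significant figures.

43 m s⁻¹

With the same pressure gradient and density, V_g ∝ 1/f ∝ 1/sin φ.
V₂ = V₁ · sin φ₁ / sin φ₂ = 28.0 × sin 41° / sin 25°
V₂ = 28.0 × 0.6561/0.4226 = 43 m s⁻¹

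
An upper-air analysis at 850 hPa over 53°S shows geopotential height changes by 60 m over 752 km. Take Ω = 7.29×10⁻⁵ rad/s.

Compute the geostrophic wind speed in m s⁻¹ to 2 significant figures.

Coriolis parameter at 53°S:
f = 2Ω sin φ = 2 × 7.29×10⁻⁵ × sin 53° = 1.16×10⁻⁴ s⁻¹
Height gradient: |∂Z/∂n| = 60 m / 752000 m = 7.98×10⁻⁵
On a pressure surface, geostrophic balance gives V_g = (g/f)|∂Z/∂n|:
V_g = 9.81 × 7.98×10⁻⁵ / 1.16×10⁻⁴ = 6.72 m/s

6.7 m s⁻¹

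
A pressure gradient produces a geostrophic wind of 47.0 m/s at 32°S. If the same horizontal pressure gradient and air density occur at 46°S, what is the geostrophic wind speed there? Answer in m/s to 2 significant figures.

With the same pressure gradient and density, V_g ∝ 1/f ∝ 1/sin φ.
V₂ = V₁ · sin φ₁ / sin φ₂ = 47.0 × sin 32° / sin 46°
V₂ = 47.0 × 0.5299/0.7193 = 35 m/s

35 m/s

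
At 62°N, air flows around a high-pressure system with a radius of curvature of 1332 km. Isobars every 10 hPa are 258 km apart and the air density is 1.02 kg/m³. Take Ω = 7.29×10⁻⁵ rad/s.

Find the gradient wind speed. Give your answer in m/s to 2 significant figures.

Coriolis parameter at 62°N:
f = 2Ω sin φ = 2 × 7.29×10⁻⁵ × sin 62° = 1.29×10⁻⁴ s⁻¹
Pressure gradient: |∂P/∂n| = 1000 Pa / 258000 m = 3.88×10⁻³ Pa/m
Geostrophic speed: V_g = |∂P/∂n|/(fρ) = 3.88×10⁻³/(1.29×10⁻⁴ × 1.02) = 29.5 m/s
Around a high, pressure-gradient force acts outward with centrifugal, so Coriolis balances both:
fV = (1/ρ)|∂P/∂n| + V²/R  →  V² − fR·V + fR·V_g = 0
With fR = 1.29×10⁻⁴ × 1332×10³ m = 171 m/s:
V = [fR − √((fR)² − 4 fR V_g)]/2 = [171 − √(171² − 4×171×29.5)]/2 = 37.9 m/s
Supergeostrophic (V > V_g = 29.5 m/s), as expected around a high.

38 m/s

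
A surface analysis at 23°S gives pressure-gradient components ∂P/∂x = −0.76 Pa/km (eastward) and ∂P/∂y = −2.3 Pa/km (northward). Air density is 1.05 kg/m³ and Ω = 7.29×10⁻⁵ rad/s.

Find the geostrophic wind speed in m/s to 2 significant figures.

Coriolis parameter at 23°S:
f = 2Ω sin φ = 2 × 7.29×10⁻⁵ × sin 23° = 5.70×10⁻⁵ s⁻¹
In the Southern Hemisphere f is negative: f = −5.70×10⁻⁵ s⁻¹.
Component geostrophic relations (x east, y north):
u_g = −(1/(fρ)) ∂P/∂y,  v_g = (1/(fρ)) ∂P/∂x
u_g = −(−2.3×10⁻³)/(−5.70×10⁻⁵ × 1.05) = −38.5 m/s;  v_g = (−0.76×10⁻³)/(−5.70×10⁻⁵ × 1.05) = 12.7 m/s
|V_g| = √(u_g² + v_g²) = 40.5 m/s

40 m/s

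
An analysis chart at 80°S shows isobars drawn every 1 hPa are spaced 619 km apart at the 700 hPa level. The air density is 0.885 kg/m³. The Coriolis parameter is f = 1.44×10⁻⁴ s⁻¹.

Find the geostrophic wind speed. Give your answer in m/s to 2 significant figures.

1.3 m/s

Pressure gradient: |∂P/∂n| = 100 Pa / 619000 m = 1.62×10⁻⁴ Pa/m
Geostrophic balance (pressure-gradient force = Coriolis force):
V_g = (1/(fρ)) |∂P/∂n| = 1.62×10⁻⁴ / (1.44×10⁻⁴ × 0.885) = 1.27 m/s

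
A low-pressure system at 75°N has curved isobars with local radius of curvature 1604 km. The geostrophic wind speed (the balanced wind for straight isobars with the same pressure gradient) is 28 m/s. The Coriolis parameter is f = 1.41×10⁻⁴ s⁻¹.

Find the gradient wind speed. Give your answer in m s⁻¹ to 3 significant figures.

Around a low, centrifugal force acts outward with Coriolis, so pressure-gradient force balances both:
(1/ρ)|∂P/∂n| = fV + V²/R  →  V² + fR·V − fR·V_g = 0
With fR = 1.41×10⁻⁴ × 1604×10³ m = 226 m/s:
V = [−fR + √((fR)² + 4 fR V_g)]/2 = [−226 + √(226² + 4×226×28)]/2 = 25.2 m/s
Subgeostrophic (V < V_g = 28 m/s), as expected around a low.

25.2 m s⁻¹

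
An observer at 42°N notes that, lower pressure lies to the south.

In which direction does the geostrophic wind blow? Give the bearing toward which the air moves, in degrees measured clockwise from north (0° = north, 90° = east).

270°

The pressure-gradient force points toward the south (bearing 180°).
Geostrophic balance: in the Northern Hemisphere the Coriolis force deflects motion to the right, so the geostrophic wind blows 90° to the right of the pressure-gradient force (low pressure on the left).
Rotating 180° by 90° clockwise gives 270° — the wind blows toward the west.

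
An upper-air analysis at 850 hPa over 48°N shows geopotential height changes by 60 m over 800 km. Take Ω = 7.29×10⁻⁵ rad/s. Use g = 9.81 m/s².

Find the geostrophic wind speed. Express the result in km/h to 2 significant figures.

Coriolis parameter at 48°N:
f = 2Ω sin φ = 2 × 7.29×10⁻⁵ × sin 48° = 1.08×10⁻⁴ s⁻¹
Height gradient: |∂Z/∂n| = 60 m / 800000 m = 7.50×10⁻⁵
On a pressure surface, geostrophic balance gives V_g = (g/f)|∂Z/∂n|:
V_g = 9.81 × 7.50×10⁻⁵ / 1.08×10⁻⁴ = 6.79 m/s
Converting: 6.79 m/s × 3.6 = 24 km/h

24 km/h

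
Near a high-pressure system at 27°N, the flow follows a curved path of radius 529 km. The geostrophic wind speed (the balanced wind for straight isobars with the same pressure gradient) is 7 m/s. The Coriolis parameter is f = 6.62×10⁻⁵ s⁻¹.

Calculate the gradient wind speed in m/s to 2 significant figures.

9.7 m/s

Around a high, pressure-gradient force acts outward with centrifugal, so Coriolis balances both:
fV = (1/ρ)|∂P/∂n| + V²/R  →  V² − fR·V + fR·V_g = 0
With fR = 6.62×10⁻⁵ × 529×10³ m = 35.0 m/s:
V = [fR − √((fR)² − 4 fR V_g)]/2 = [35.0 − √(35.0² − 4×35.0×7)]/2 = 9.67 m/s
Supergeostrophic (V > V_g = 7 m/s), as expected around a high.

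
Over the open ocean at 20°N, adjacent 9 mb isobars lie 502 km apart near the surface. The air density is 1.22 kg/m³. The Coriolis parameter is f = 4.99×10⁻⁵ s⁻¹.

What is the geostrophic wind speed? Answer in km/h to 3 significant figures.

106 km/h

Pressure gradient: |∂P/∂n| = 900 Pa / 502000 m = 1.79×10⁻³ Pa/m
Geostrophic balance (pressure-gradient force = Coriolis force):
V_g = (1/(fρ)) |∂P/∂n| = 1.79×10⁻³ / (4.99×10⁻⁵ × 1.22) = 29.4 m/s
Converting: 29.4 m/s × 3.6 = 106 km/h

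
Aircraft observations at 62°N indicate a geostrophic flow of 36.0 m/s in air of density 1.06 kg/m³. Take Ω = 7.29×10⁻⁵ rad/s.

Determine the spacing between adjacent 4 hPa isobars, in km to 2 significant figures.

81 km

Coriolis parameter at 62°N:
f = 2Ω sin φ = 2 × 7.29×10⁻⁵ × sin 62° = 1.29×10⁻⁴ s⁻¹
Geostrophic balance rearranged: |∂P/∂n| = f ρ V_g
|∂P/∂n| = 1.29×10⁻⁴ × 1.06 × 36.0 = 4.91×10⁻³ Pa/m
Isobar spacing: Δn = ΔP/|∂P/∂n| = 400 Pa / 4.91×10⁻³ Pa/m = 81425 m ≈ 81 km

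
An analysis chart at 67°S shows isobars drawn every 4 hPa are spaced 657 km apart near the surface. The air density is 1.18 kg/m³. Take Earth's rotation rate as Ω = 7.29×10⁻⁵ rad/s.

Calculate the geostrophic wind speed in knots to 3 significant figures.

7.47 knots

Coriolis parameter at 67°S:
f = 2Ω sin φ = 2 × 7.29×10⁻⁵ × sin 67° = 1.34×10⁻⁴ s⁻¹
Pressure gradient: |∂P/∂n| = 400 Pa / 657000 m = 6.09×10⁻⁴ Pa/m
Geostrophic balance (pressure-gradient force = Coriolis force):
V_g = (1/(fρ)) |∂P/∂n| = 6.09×10⁻⁴ / (1.34×10⁻⁴ × 1.18) = 3.84 m/s
Converting: 3.84 m/s × 1.944 = 7.47 knots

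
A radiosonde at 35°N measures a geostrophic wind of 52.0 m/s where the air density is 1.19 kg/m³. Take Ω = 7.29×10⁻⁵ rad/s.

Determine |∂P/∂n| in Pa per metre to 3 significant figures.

5.17×10⁻³ Pa/m

Coriolis parameter at 35°N:
f = 2Ω sin φ = 2 × 7.29×10⁻⁵ × sin 35° = 8.36×10⁻⁵ s⁻¹
Geostrophic balance rearranged: |∂P/∂n| = f ρ V_g
|∂P/∂n| = 8.36×10⁻⁵ × 1.19 × 52.0 = 5.17×10⁻³ Pa/m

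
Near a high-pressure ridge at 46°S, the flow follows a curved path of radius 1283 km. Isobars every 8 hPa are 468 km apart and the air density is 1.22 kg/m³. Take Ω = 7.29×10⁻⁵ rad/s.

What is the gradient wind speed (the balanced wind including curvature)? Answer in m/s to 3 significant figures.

15.0 m/s

Coriolis parameter at 46°S:
f = 2Ω sin φ = 2 × 7.29×10⁻⁵ × sin 46° = 1.05×10⁻⁴ s⁻¹
Pressure gradient: |∂P/∂n| = 800 Pa / 468000 m = 1.71×10⁻³ Pa/m
Geostrophic speed: V_g = |∂P/∂n|/(fρ) = 1.71×10⁻³/(1.05×10⁻⁴ × 1.22) = 13.4 m/s
Around a high, pressure-gradient force acts outward with centrifugal, so Coriolis balances both:
fV = (1/ρ)|∂P/∂n| + V²/R  →  V² − fR·V + fR·V_g = 0
With fR = 1.05×10⁻⁴ × 1283×10³ m = 135 m/s:
V = [fR − √((fR)² − 4 fR V_g)]/2 = [135 − √(135² − 4×135×13.4)]/2 = 15 m/s
Supergeostrophic (V > V_g = 13.4 m/s), as expected around a high.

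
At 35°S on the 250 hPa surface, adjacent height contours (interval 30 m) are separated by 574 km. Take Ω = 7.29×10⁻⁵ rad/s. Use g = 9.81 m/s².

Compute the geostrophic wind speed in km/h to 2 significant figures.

22 km/h

Coriolis parameter at 35°S:
f = 2Ω sin φ = 2 × 7.29×10⁻⁵ × sin 35° = 8.36×10⁻⁵ s⁻¹
Height gradient: |∂Z/∂n| = 30 m / 574000 m = 5.23×10⁻⁵
On a pressure surface, geostrophic balance gives V_g = (g/f)|∂Z/∂n|:
V_g = 9.81 × 5.23×10⁻⁵ / 8.36×10⁻⁵ = 6.13 m/s
Converting: 6.13 m/s × 3.6 = 22 km/h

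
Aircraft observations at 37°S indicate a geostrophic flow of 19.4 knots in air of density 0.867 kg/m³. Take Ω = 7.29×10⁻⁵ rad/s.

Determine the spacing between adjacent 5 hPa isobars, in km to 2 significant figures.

660 km

Coriolis parameter at 37°S:
f = 2Ω sin φ = 2 × 7.29×10⁻⁵ × sin 37° = 8.77×10⁻⁵ s⁻¹
Wind speed in SI: 19.4 knots = 9.98 m/s
Geostrophic balance rearranged: |∂P/∂n| = f ρ V_g
|∂P/∂n| = 8.77×10⁻⁵ × 0.867 × 9.98 = 7.59×10⁻⁴ Pa/m
Isobar spacing: Δn = ΔP/|∂P/∂n| = 500 Pa / 7.59×10⁻⁴ Pa/m = 658553 m ≈ 660 km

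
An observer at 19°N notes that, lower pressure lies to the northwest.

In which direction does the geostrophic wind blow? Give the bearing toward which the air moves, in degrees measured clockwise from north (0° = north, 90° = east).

045°

The pressure-gradient force points toward the northwest (bearing 315°).
Geostrophic balance: in the Northern Hemisphere the Coriolis force deflects motion to the right, so the geostrophic wind blows 90° to the right of the pressure-gradient force (low pressure on the left).
Rotating 315° by 90° clockwise gives 045° — the wind blows toward the northeast.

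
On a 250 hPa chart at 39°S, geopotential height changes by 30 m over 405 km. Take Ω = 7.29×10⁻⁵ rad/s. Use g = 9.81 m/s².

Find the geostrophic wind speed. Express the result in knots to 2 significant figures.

Coriolis parameter at 39°S:
f = 2Ω sin φ = 2 × 7.29×10⁻⁵ × sin 39° = 9.18×10⁻⁵ s⁻¹
Height gradient: |∂Z/∂n| = 30 m / 405000 m = 7.41×10⁻⁵
On a pressure surface, geostrophic balance gives V_g = (g/f)|∂Z/∂n|:
V_g = 9.81 × 7.41×10⁻⁵ / 9.18×10⁻⁵ = 7.92 m/s
Converting: 7.92 m/s × 1.944 = 15 knots

15 knots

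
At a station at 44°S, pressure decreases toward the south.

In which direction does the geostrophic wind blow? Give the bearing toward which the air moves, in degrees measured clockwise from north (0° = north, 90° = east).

The pressure-gradient force points toward the south (bearing 180°).
Geostrophic balance: in the Southern Hemisphere the Coriolis force deflects motion to the left, so the geostrophic wind blows 90° to the left of the pressure-gradient force (low pressure on the right).
Rotating 180° by 90° counterclockwise gives 090° — the wind blows toward the east.

090°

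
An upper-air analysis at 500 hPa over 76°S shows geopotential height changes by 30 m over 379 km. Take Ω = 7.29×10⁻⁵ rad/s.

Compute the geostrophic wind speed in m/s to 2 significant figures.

5.5 m/s

Coriolis parameter at 76°S:
f = 2Ω sin φ = 2 × 7.29×10⁻⁵ × sin 76° = 1.41×10⁻⁴ s⁻¹
Height gradient: |∂Z/∂n| = 30 m / 379000 m = 7.92×10⁻⁵
On a pressure surface, geostrophic balance gives V_g = (g/f)|∂Z/∂n|:
V_g = 9.81 × 7.92×10⁻⁵ / 1.41×10⁻⁴ = 5.49 m/s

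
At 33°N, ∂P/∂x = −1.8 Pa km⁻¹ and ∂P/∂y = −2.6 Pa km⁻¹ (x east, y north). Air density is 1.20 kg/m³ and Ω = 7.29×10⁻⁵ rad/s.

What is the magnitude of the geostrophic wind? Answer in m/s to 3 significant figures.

Coriolis parameter at 33°N:
f = 2Ω sin φ = 2 × 7.29×10⁻⁵ × sin 33° = 7.94×10⁻⁵ s⁻¹
Component geostrophic relations (x east, y north):
u_g = −(1/(fρ)) ∂P/∂y,  v_g = (1/(fρ)) ∂P/∂x
u_g = −(−2.6×10⁻³)/(7.94×10⁻⁵ × 1.20) = 27.3 m/s;  v_g = (−1.8×10⁻³)/(7.94×10⁻⁵ × 1.20) = −18.9 m/s
|V_g| = √(u_g² + v_g²) = 33.2 m/s

33.2 m/s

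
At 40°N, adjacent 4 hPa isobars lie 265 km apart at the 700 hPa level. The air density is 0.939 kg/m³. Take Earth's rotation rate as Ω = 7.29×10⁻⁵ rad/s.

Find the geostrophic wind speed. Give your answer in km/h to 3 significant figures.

Coriolis parameter at 40°N:
f = 2Ω sin φ = 2 × 7.29×10⁻⁵ × sin 40° = 9.37×10⁻⁵ s⁻¹
Pressure gradient: |∂P/∂n| = 400 Pa / 265000 m = 1.51×10⁻³ Pa/m
Geostrophic balance (pressure-gradient force = Coriolis force):
V_g = (1/(fρ)) |∂P/∂n| = 1.51×10⁻³ / (9.37×10⁻⁵ × 0.939) = 17.2 m/s
Converting: 17.2 m/s × 3.6 = 61.7 km/h

61.7 km/h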